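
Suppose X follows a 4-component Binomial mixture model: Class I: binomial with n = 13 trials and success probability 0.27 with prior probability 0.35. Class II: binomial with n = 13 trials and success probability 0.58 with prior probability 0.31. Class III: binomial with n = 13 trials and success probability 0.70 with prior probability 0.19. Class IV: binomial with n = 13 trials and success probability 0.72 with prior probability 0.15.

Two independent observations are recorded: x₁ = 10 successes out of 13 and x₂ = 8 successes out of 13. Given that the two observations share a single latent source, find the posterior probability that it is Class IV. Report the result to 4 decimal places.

0.2936

Apply Bayes' rule: the posterior for each component is proportional to its prior times its likelihood at x.
Since both observations come from the same component, the likelihood for component k is f_k(x₁)·f_k(x₂).
  L_I = [0.000229072] × [0.00753534] = 1.72614e-06
  L_II = [0.0912838] × [0.215402] = 0.0196627
  L_III = [0.218127] × [0.180289] = 0.039326
  L_IV = [0.235053] × [0.159966] = 0.0376005
Unnormalised posteriors:
  π_I·L_I = 0.35 × 1.72614e-06 = 6.04148e-07
  π_II·L_II = 0.31 × 0.0196627 = 0.00609543
  π_III·L_III = 0.19 × 0.039326 = 0.00747193
  π_IV·L_IV = 0.15 × 0.0376005 = 0.00564008
Marginal: 6.04148e-07 + 0.00609543 + 0.00747193 + 0.00564008 = 0.019208
So the posterior for Class IV is 0.00564008 / 0.019208 ≈ 0.2936.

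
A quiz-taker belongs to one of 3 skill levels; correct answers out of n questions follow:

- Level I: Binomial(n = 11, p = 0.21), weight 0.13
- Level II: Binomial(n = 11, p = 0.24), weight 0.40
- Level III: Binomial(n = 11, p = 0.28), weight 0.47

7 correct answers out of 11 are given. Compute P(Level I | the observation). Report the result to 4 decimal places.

By Bayes' theorem, P(k | x) = w_k f_k(x) / Σ_j w_j f_j(x).
Evaluate each component's likelihood at the observed value:
  p_I = C(11,7)·0.21^7·0.79^4 = 330·1.80109e-05·0.389501 = 0.00231503
  p_II = C(11,7)·0.24^7·0.76^4 = 330·4.58647e-05·0.333622 = 0.00504948
  p_III = C(11,7)·0.28^7·0.72^4 = 330·0.000134929·0.268739 = 0.011966
Unnormalised posteriors:
  w_I·p_I = 0.13 × 0.00231503 = 0.000300954
  w_II·p_II = 0.40 × 0.00504948 = 0.00201979
  w_III·p_III = 0.47 × 0.011966 = 0.00562403
Evidence: 0.000300954 + 0.00201979 + 0.00562403 = 0.00794478
So the posterior for Level I is 0.000300954 / 0.00794478 ≈ 0.0379.

0.0379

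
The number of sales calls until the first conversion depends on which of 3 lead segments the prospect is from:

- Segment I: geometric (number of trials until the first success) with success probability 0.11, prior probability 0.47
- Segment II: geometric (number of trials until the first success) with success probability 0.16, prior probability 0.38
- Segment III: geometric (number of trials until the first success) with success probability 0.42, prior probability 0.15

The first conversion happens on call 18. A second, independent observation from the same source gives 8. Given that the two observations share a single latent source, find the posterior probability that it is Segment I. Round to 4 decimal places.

By Bayes' theorem, P(k | x) = w_k f_k(x) / Σ_j w_j f_j(x).
Since both observations come from the same component, the likelihood for component k is f_k(x₁)·f_k(x₂).
  f_I = [0.0151713] × [0.0486545] = 0.000738152
  f_II = [0.00825787] × [0.0472145] = 0.000389891
  f_III = [3.99508e-05] × [0.00927353] = 3.70485e-07
Unnormalised posteriors:
  w_I·f_I = 0.47 × 0.000738152 = 0.000346931
  w_II·f_II = 0.38 × 0.000389891 = 0.000148158
  w_III·f_III = 0.15 × 3.70485e-07 = 5.55727e-08
Normaliser: 0.000346931 + 0.000148158 + 5.55727e-08 = 0.000495145
Responsibility of Segment I: 0.000346931 / 0.000495145 ≈ 0.7007

0.7007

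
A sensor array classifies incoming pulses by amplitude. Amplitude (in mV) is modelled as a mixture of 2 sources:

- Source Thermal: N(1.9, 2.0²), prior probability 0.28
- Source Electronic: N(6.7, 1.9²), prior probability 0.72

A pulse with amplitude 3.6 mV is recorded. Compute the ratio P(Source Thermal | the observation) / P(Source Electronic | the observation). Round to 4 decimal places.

The posterior odds equal the prior odds times the likelihood ratio: (w_i/w_j)·(f_i(x)/f_j(x)).
Component likelihoods at x = 3.6 mV:
  p_Thermal = (1/(2.0·√(2π)))·exp(−(3.6−1.9)²/(2·2.0²)) = 0.199471·exp(-0.36125) = 0.138992
  p_Electronic = (1/(1.9·√(2π)))·exp(−(3.6−6.7)²/(2·1.9²)) = 0.209970·exp(-1.33102) = 0.0554753
Posterior odds = (w_Thermal·p_Thermal) / (w_Electronic·p_Electronic) = (0.28·0.138992) / (0.72·0.0554753) = 0.0389179 / 0.0399422 ≈ 0.9744

0.9744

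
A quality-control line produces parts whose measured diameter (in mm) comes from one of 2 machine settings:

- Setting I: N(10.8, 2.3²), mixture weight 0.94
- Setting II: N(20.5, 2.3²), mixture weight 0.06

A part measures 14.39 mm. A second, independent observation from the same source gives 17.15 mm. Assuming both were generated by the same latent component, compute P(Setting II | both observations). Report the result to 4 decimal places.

0.0902

The responsibility of component k is P(Z=k) f_k(x) divided by Σ_j P(Z=j) f_j(x).
Since both observations come from the same component, the likelihood for component k is f_k(x₁)·f_k(x₂).
  p_I = [0.0513031] × [0.00383706] = 0.000196853
  p_II = [0.00509039] × [0.0600501] = 0.000305678
Multiply by the mixture weights:
  P(Z=I)·p_I = 0.94 × 0.000196853 = 0.000185042
  P(Z=II)·p_II = 0.06 × 0.000305678 = 1.83407e-05
Marginal: 0.000185042 + 1.83407e-05 = 0.000203383
Responsibility of Setting II: 1.83407e-05 / 0.000203383 ≈ 0.0902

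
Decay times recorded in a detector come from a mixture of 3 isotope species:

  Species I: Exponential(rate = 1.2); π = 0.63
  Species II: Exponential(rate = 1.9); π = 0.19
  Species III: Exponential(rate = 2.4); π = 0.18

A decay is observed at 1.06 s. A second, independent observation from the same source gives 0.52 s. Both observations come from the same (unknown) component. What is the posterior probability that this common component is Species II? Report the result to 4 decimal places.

0.1760

Posterior ∝ prior × likelihood, so P(k | x) ∝ w_k f_k(x); normalise over all components.
Since both observations come from the same component, the likelihood for component k is f_k(x₁)·f_k(x₂).
  p_I = [1.2·e^(−1.2·1.06) = 1.2·e^(−1.2720) = 0.336325] × [0.642956] = 0.216242
  p_II = [1.9·e^(−1.9·1.06) = 1.9·e^(−2.0140) = 0.253562] × [0.707409] = 0.179372
  p_III = [2.4·e^(−2.4·1.06) = 2.4·e^(−2.5440) = 0.188524] × [0.688988] = 0.129891
Multiply by the mixture weights:
  w_I·p_I = 0.63 × 0.216242 = 0.136232
  w_II·p_II = 0.19 × 0.179372 = 0.0340807
  w_III·p_III = 0.18 × 0.129891 = 0.0233803
Denominator: 0.136232 + 0.0340807 + 0.0233803 = 0.193694
So the posterior for Species II is 0.0340807 / 0.193694 ≈ 0.1760.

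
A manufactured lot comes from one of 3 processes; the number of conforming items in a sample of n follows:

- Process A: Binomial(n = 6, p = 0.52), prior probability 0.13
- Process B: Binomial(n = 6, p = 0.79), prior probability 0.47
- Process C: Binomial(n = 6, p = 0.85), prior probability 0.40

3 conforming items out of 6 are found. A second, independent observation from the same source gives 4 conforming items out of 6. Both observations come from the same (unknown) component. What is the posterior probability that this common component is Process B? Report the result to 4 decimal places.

0.4570

Apply Bayes' rule: the posterior for each component is proportional to its prior times its likelihood at x.
Since both observations come from the same component, the likelihood for component k is f_k(x₁)·f_k(x₂).
  f_A = [0.311002] × [0.252689] = 0.078587
  f_B = [0.0913207] × [0.257655] = 0.0235292
  f_C = [0.0414534] × [0.176177] = 0.00730315
Multiply by the mixture weights:
  π_A·f_A = 0.13 × 0.078587 = 0.0102163
  π_B·f_B = 0.47 × 0.0235292 = 0.0110587
  π_C·f_C = 0.40 × 0.00730315 = 0.00292126
Sum: 0.0102163 + 0.0110587 + 0.00292126 = 0.0241963
So the posterior for Process B is 0.0110587 / 0.0241963 ≈ 0.4570.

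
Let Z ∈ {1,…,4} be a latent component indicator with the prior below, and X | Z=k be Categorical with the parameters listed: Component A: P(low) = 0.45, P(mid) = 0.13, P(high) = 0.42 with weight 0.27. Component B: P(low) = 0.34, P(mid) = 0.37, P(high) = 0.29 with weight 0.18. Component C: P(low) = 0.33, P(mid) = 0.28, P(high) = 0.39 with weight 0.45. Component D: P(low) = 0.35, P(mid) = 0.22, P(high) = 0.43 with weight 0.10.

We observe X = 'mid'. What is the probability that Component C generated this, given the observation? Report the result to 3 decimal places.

Posterior ∝ prior × likelihood, so P(k | x) ∝ w_k f_k(x); normalise over all components.
Component likelihoods at x = 'mid':
  f_A = 0.13
  f_B = 0.37
  f_C = 0.28
  f_D = 0.22
Weight by the priors:
  w_A·f_A = 0.27 × 0.13 = 0.0351
  w_B·f_B = 0.18 × 0.37 = 0.0666
  w_C·f_C = 0.45 × 0.28 = 0.126
  w_D·f_D = 0.10 × 0.22 = 0.022
Evidence: 0.0351 + 0.0666 + 0.126 + 0.022 = 0.2497
P(Component C | x) = 0.126 / 0.2497 ≈ 0.505

0.505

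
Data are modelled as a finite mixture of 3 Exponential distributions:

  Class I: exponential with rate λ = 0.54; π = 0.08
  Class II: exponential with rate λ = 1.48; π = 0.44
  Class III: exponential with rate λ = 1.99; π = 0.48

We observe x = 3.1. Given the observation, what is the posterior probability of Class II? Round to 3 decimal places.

0.396

P(component k | x) = π_k·f_k(x) / marginal(x), where marginal(x) = Σ_j π_j·f_j(x).
Component likelihoods at x = 3.1:
  p_I = 0.101248
  p_II = 0.0150563
  p_III = 0.00416572
Multiply by the mixture weights:
  π_I·p_I = 0.08 × 0.101248 = 0.00809981
  π_II·p_II = 0.44 × 0.0150563 = 0.00662478
  π_III·p_III = 0.48 × 0.00416572 = 0.00199955
Sum: 0.00809981 + 0.00662478 + 0.00199955 = 0.0167241
P(Class II | the observation) ≈ 0.396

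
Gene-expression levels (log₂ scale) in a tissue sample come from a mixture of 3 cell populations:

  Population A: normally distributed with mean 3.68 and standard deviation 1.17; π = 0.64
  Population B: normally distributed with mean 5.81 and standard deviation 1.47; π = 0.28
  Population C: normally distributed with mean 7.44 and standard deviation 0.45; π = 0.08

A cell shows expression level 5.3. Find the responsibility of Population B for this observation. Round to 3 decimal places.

Apply Bayes' rule: the posterior for each component is proportional to its prior times its likelihood at x.
Component likelihoods at x = 5.3:
  L_A = (1/(1.17·√(2π)))·exp(−(5.3−3.68)²/(2·1.17²)) = 0.340976·exp(-0.95858) = 0.130743
  L_B = (1/(1.47·√(2π)))·exp(−(5.3−5.81)²/(2·1.47²)) = 0.271389·exp(-0.06018) = 0.255538
  L_C = (1/(0.45·√(2π)))·exp(−(5.3−7.44)²/(2·0.45²)) = 0.886538·exp(-11.30765) = 1.08854e-05
Unnormalised posteriors:
  P(Z=A)·L_A = 0.64 × 0.130743 = 0.0836755
  P(Z=B)·L_B = 0.28 × 0.255538 = 0.0715506
  P(Z=C)·L_C = 0.08 × 1.08854e-05 = 8.70835e-07
Normaliser: 0.0836755 + 0.0715506 + 8.70835e-07 = 0.155227
P(Population B | data) ≈ 0.461

0.461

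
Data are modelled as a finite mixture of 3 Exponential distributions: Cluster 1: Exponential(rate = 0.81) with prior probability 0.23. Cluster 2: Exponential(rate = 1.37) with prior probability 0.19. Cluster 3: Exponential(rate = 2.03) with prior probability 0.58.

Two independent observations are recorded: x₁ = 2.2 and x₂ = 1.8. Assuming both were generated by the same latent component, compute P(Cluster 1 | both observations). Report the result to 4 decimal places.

The responsibility of component k is w_k f_k(x) divided by Σ_j w_j f_j(x).
Since both observations come from the same component, the likelihood for component k is f_k(x₁)·f_k(x₂).
  p_1 = [0.136324] × [0.188488] = 0.0256954
  p_2 = [0.06726] × [0.116346] = 0.00782541
  p_3 = [0.0233312] × [0.0525514] = 0.00122609
Weight by the priors:
  w_1·p_1 = 0.23 × 0.0256954 = 0.00590995
  w_2·p_2 = 0.19 × 0.00782541 = 0.00148683
  w_3·p_3 = 0.58 × 0.00122609 = 0.00071113
Marginal: 0.00590995 + 0.00148683 + 0.00071113 = 0.00810791
Responsibility of Cluster 1: 0.00590995 / 0.00810791 ≈ 0.7289

0.7289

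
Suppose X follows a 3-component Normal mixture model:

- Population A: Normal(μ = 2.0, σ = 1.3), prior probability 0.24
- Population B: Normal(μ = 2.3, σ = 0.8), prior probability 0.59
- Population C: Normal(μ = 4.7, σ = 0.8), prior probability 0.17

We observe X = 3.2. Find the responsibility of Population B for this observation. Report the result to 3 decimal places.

The responsibility of component k is π_k f_k(x) divided by Σ_j π_j f_j(x).
Normal densities:
  f_A = 0.20042
  f_B = 0.264846
  f_C = 0.0859828
Unnormalised posteriors:
  π_A·f_A = 0.24 × 0.20042 = 0.0481009
  π_B·f_B = 0.59 × 0.264846 = 0.156259
  π_C·f_C = 0.17 × 0.0859828 = 0.0146171
Normaliser: 0.0481009 + 0.156259 + 0.0146171 = 0.218977
P(Population B | the observation) ≈ 0.714

0.714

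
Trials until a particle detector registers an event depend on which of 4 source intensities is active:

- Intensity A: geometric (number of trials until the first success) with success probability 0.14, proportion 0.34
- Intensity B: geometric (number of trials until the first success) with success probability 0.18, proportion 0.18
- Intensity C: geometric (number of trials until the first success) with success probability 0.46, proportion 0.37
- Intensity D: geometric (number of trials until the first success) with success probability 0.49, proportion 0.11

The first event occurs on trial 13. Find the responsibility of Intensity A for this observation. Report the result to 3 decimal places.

The responsibility of component k is w_k f_k(x) divided by Σ_j w_j f_j(x).
Geometric probabilities:
  f_A = 0.14·(1−0.14)^12 = 0.14·0.163675 = 0.0229145
  f_B = 0.18·(1−0.18)^12 = 0.18·0.0924201 = 0.0166356
  f_C = 0.46·(1−0.46)^12 = 0.46·0.000614788 = 0.000282802
  f_D = 0.49·(1−0.49)^12 = 0.49·0.000309629 = 0.000151718
Weight by the priors:
  w_A·f_A = 0.34 × 0.0229145 = 0.00779091
  w_B·f_B = 0.18 × 0.0166356 = 0.00299441
  w_C·f_C = 0.37 × 0.000282802 = 0.000104637
  w_D·f_D = 0.11 × 0.000151718 = 1.6689e-05
Normaliser: 0.00779091 + 0.00299441 + 0.000104637 + 1.6689e-05 = 0.0109066
P(Intensity A | 13) ≈ 0.714

0.714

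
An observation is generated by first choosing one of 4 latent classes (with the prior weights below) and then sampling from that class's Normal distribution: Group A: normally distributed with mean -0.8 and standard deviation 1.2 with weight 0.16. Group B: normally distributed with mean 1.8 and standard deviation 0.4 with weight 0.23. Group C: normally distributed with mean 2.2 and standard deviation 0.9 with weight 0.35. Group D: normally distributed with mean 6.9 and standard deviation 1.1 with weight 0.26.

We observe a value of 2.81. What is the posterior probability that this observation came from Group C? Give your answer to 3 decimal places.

0.924

P(component k | x) = π_k·f_k(x) / marginal(x), where marginal(x) = Σ_j π_j·f_j(x).
Component likelihoods at x = 2.81:
  f_A = (1/(1.2·√(2π)))·exp(−(2.81−-0.8)²/(2·1.2²)) = 0.332452·exp(-4.52503) = 0.0036019
  f_B = (1/(0.4·√(2π)))·exp(−(2.81−1.8)²/(2·0.4²)) = 0.997356·exp(-3.18781) = 0.0411529
  f_C = (1/(0.9·√(2π)))·exp(−(2.81−2.2)²/(2·0.9²)) = 0.443269·exp(-0.22969) = 0.352301
  f_D = (1/(1.1·√(2π)))·exp(−(2.81−6.9)²/(2·1.1²)) = 0.362675·exp(-6.91244) = 0.00036098
Multiply by the mixture weights:
  π_A·f_A = 0.16 × 0.0036019 = 0.000576303
  π_B·f_B = 0.23 × 0.0411529 = 0.00946517
  π_C·f_C = 0.35 × 0.352301 = 0.123305
  π_D·f_D = 0.26 × 0.00036098 = 9.38549e-05
Denominator: 0.000576303 + 0.00946517 + 0.123305 + 9.38549e-05 = 0.133441
P(Group C | data) = 0.123305 / 0.133441 ≈ 0.924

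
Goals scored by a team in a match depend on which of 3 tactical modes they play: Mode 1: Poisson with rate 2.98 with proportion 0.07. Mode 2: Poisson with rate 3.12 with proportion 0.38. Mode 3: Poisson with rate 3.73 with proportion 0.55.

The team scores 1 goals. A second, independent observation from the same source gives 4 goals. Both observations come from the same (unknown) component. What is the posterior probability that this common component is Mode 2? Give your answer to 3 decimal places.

0.447

The responsibility of component k is P(Z=k) f_k(x) divided by Σ_j P(Z=j) f_j(x).
Since both observations come from the same component, the likelihood for component k is f_k(x₁)·f_k(x₂).
  p_1 = [e^(−2.98)·2.98^1/1! = 0.151363] × [0.1669] = 0.0252624
  p_2 = [e^(−3.12)·3.12^1/1! = 0.13777] × [0.174345] = 0.0240195
  p_3 = [e^(−3.73)·3.73^1/1! = 0.0894933] × [0.193511] = 0.0173179
Multiply by the mixture weights:
  P(Z=1)·p_1 = 0.07 × 0.0252624 = 0.00176837
  P(Z=2)·p_2 = 0.38 × 0.0240195 = 0.00912741
  P(Z=3)·p_3 = 0.55 × 0.0173179 = 0.00952486
Denominator: 0.00176837 + 0.00912741 + 0.00952486 = 0.0204206
P(Mode 2 | data) ≈ 0.447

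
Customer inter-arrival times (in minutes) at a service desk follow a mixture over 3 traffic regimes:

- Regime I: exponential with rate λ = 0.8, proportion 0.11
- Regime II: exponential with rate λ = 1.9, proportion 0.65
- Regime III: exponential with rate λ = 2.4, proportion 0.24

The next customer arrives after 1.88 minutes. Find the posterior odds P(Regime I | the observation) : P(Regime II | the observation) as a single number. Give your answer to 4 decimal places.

0.5636

Since P(k|x) ∝ P(Z=k) f_k(x), the posterior odds are P(Z=i) f_i(x) / (P(Z=j) f_j(x)).
Evaluate each component's likelihood at the observed value:
  p_I = 0.8·e^(−0.8·1.88) = 0.8·e^(−1.5040) = 0.177792
  p_II = 1.9·e^(−1.9·1.88) = 1.9·e^(−3.5720) = 0.0533892
  p_III = 2.4·e^(−2.4·1.88) = 2.4·e^(−4.5120) = 0.0263436
Posterior odds = (P(Z=I)·p_I) / (P(Z=II)·p_II) = (0.11·0.177792) / (0.65·0.0533892) = 0.0195571 / 0.034703 ≈ 0.5636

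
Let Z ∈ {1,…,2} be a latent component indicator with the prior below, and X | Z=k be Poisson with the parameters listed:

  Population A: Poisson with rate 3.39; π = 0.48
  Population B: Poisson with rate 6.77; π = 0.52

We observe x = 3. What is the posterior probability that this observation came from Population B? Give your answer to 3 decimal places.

0.227

Posterior ∝ prior × likelihood, so P(k | x) ∝ P(Z=k) f_k(x); normalise over all components.
Component likelihoods at x = 3:
  p_A = e^(−3.39)·3.39^3/3! = 0.218872
  p_B = e^(−6.77)·6.77^3/3! = 0.0593528
Weight by the priors:
  P(Z=A)·p_A = 0.48 × 0.218872 = 0.105058
  P(Z=B)·p_B = 0.52 × 0.0593528 = 0.0308634
Marginal: 0.105058 + 0.0308634 = 0.135922
P(Population B | the observation) ≈ 0.227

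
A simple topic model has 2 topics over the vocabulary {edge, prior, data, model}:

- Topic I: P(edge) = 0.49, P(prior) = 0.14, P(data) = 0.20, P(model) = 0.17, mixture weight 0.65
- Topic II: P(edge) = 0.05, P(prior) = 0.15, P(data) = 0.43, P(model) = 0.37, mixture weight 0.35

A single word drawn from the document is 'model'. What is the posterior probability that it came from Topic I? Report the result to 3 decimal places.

The responsibility of component k is P(Z=k) f_k(x) divided by Σ_j P(Z=j) f_j(x).
Evaluate each component's likelihood at the observed value:
  f_I = 0.17
  f_II = 0.37
Prior × likelihood for each component:
  P(Z=I)·f_I = 0.65 × 0.17 = 0.1105
  P(Z=II)·f_II = 0.35 × 0.37 = 0.1295
Marginal: 0.1105 + 0.1295 = 0.24
So the posterior for Topic I is 0.1105 / 0.24 ≈ 0.460.

0.460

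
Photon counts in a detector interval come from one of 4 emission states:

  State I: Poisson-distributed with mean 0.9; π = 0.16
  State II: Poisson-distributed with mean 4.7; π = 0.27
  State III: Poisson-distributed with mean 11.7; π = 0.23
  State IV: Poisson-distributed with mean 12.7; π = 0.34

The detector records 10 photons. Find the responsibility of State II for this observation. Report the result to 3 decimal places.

0.059

Posterior ∝ prior × likelihood, so P(k | x) ∝ π_k f_k(x); normalise over all components.
Poisson probabilities:
  p_I = e^(−0.9)·0.9^10/10! = 3.90658e-08
  p_II = e^(−4.7)·4.7^10/10! = 0.0131835
  p_III = e^(−11.7)·11.7^10/10! = 0.109863
  p_IV = e^(−12.7)·12.7^10/10! = 0.0917771
Multiply by the mixture weights:
  π_I·p_I = 0.16 × 3.90658e-08 = 6.25053e-09
  π_II·p_II = 0.27 × 0.0131835 = 0.00355955
  π_III·p_III = 0.23 × 0.109863 = 0.0252684
  π_IV·p_IV = 0.34 × 0.0917771 = 0.0312042
Sum: 6.25053e-09 + 0.00355955 + 0.0252684 + 0.0312042 = 0.0600322
P(State II | x) = 0.00355955 / 0.0600322 ≈ 0.059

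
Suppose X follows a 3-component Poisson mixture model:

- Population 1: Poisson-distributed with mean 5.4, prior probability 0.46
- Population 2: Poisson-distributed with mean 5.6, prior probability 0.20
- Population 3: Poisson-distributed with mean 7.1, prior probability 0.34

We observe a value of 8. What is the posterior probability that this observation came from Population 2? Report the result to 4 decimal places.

0.1775

By Bayes' theorem, P(k | x) = π_k f_k(x) / Σ_j π_j f_j(x).
Poisson probabilities:
  p_1 = e^(−5.4)·5.4^8/8! = 0.0809915
  p_2 = e^(−5.6)·5.6^8/8! = 0.0887022
  p_3 = e^(−7.1)·7.1^8/8! = 0.132146
Prior × likelihood for each component:
  π_1·p_1 = 0.46 × 0.0809915 = 0.0372561
  π_2·p_2 = 0.20 × 0.0887022 = 0.0177404
  π_3·p_3 = 0.34 × 0.132146 = 0.0449298
Sum: 0.0372561 + 0.0177404 + 0.0449298 = 0.0999263
P(Population 2 | 8) ≈ 0.1775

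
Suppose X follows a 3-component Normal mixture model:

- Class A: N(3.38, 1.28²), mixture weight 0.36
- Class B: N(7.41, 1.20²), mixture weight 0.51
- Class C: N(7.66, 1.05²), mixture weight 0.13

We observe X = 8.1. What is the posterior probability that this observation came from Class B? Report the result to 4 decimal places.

Apply Bayes' rule: the posterior for each component is proportional to its prior times its likelihood at x.
Evaluate each component's likelihood at the observed value:
  f_A = (1/(1.28·√(2π)))·exp(−(8.1−3.38)²/(2·1.28²)) = 0.311674·exp(-6.79883) = 0.000347541
  f_B = (1/(1.20·√(2π)))·exp(−(8.1−7.41)²/(2·1.20²)) = 0.332452·exp(-0.16531) = 0.281796
  f_C = (1/(1.05·√(2π)))·exp(−(8.1−7.66)²/(2·1.05²)) = 0.379945·exp(-0.08780) = 0.348008
Weight by the priors:
  P(Z=A)·f_A = 0.36 × 0.000347541 = 0.000125115
  P(Z=B)·f_B = 0.51 × 0.281796 = 0.143716
  P(Z=C)·f_C = 0.13 × 0.348008 = 0.0452411
Sum: 0.000125115 + 0.143716 + 0.0452411 = 0.189082
P(Class B | data) ≈ 0.7601

0.7601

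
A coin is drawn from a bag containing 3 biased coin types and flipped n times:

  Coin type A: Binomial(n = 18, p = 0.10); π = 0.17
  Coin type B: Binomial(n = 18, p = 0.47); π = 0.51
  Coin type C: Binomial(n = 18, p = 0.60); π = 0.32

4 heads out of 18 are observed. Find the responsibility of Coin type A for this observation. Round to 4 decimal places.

0.5231

The responsibility of component k is P(Z=k) f_k(x) divided by Σ_j P(Z=j) f_j(x).
Component likelihoods at x = 4 heads out of 18:
  L_A = 0.070003
  L_B = 0.0206051
  L_C = 0.00106455
Weight by the priors:
  P(Z=A)·L_A = 0.17 × 0.070003 = 0.0119005
  P(Z=B)·L_B = 0.51 × 0.0206051 = 0.0105086
  P(Z=C)·L_C = 0.32 × 0.00106455 = 0.000340656
Sum: 0.0119005 + 0.0105086 + 0.000340656 = 0.0227498
P(Coin type A | the observation) = 0.0119005 / 0.0227498 ≈ 0.5231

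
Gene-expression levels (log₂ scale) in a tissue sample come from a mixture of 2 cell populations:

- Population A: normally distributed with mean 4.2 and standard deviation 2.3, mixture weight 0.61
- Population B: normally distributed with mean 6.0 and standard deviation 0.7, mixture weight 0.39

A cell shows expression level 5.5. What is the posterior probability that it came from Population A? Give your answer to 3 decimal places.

Posterior ∝ prior × likelihood, so P(k | x) ∝ w_k f_k(x); normalise over all components.
Component likelihoods at x = 5.5:
  p_A = (1/(2.3·√(2π)))·exp(−(5.5−4.2)²/(2·2.3²)) = 0.173453·exp(-0.15974) = 0.147846
  p_B = (1/(0.7·√(2π)))·exp(−(5.5−6.0)²/(2·0.7²)) = 0.569918·exp(-0.25510) = 0.441593
Weight by the priors:
  w_A·p_A = 0.61 × 0.147846 = 0.0901862
  w_B·p_B = 0.39 × 0.441593 = 0.172221
Evidence: 0.0901862 + 0.172221 = 0.262408
P(Population A | x) ≈ 0.344

0.344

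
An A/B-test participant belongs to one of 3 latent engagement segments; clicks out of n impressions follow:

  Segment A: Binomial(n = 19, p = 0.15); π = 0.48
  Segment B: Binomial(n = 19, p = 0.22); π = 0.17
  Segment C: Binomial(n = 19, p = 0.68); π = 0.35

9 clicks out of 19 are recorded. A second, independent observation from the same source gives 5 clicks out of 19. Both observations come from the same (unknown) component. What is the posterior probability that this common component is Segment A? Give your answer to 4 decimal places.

Apply Bayes' rule: the posterior for each component is proportional to its prior times its likelihood at x.
Since both observations come from the same component, the likelihood for component k is f_k(x₁)·f_k(x₂).
  f_A = [0.000699164] × [0.0907457] = 6.34462e-05
  f_B = [0.00929648] × [0.184903] = 0.00171894
  f_C = [0.0323332] × [0.000199595] = 6.45354e-06
Unnormalised posteriors:
  π_A·f_A = 0.48 × 6.34462e-05 = 3.04542e-05
  π_B·f_B = 0.17 × 0.00171894 = 0.00029222
  π_C·f_C = 0.35 × 6.45354e-06 = 2.25874e-06
Evidence: 3.04542e-05 + 0.00029222 + 2.25874e-06 = 0.000324933
P(Segment A | data) ≈ 0.0937

0.0937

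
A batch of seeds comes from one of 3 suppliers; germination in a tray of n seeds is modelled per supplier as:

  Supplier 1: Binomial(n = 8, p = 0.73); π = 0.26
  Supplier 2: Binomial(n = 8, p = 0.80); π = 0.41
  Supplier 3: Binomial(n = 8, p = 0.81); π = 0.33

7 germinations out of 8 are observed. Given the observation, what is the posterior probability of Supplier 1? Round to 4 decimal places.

0.1974

By Bayes' theorem, P(k | x) = π_k f_k(x) / Σ_j π_j f_j(x).
Component likelihoods at x = 7 germinations out of 8:
  L_1 = C(8,7)·0.73^7·0.27^1 = 8·0.110474·0.27 = 0.238624
  L_2 = C(8,7)·0.80^7·0.20^1 = 8·0.209715·0.2 = 0.335544
  L_3 = C(8,7)·0.81^7·0.19^1 = 8·0.228768·0.19 = 0.347727
Prior × likelihood for each component:
  π_1·L_1 = 0.26 × 0.238624 = 0.0620422
  π_2·L_2 = 0.41 × 0.335544 = 0.137573
  π_3·L_3 = 0.33 × 0.347727 = 0.11475
Marginal: 0.0620422 + 0.137573 + 0.11475 = 0.314365
P(Supplier 1 | data) = 0.0620422 / 0.314365 ≈ 0.1974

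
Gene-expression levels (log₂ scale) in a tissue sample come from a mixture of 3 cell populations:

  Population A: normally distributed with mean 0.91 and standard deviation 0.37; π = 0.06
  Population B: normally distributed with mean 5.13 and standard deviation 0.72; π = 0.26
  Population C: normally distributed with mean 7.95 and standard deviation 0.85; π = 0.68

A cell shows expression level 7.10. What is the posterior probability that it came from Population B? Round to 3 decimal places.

0.017

Posterior ∝ prior × likelihood, so P(k | x) ∝ π_k f_k(x); normalise over all components.
Component likelihoods at x = 7.10:
  L_A = (1/(0.37·√(2π)))·exp(−(7.10−0.91)²/(2·0.37²)) = 1.078222·exp(-139.94193) = 1.80593e-61
  L_B = (1/(0.72·√(2π)))·exp(−(7.10−5.13)²/(2·0.72²)) = 0.554087·exp(-3.74315) = 0.0131204
  L_C = (1/(0.85·√(2π)))·exp(−(7.10−7.95)²/(2·0.85²)) = 0.469344·exp(-0.50000) = 0.284671
Prior × likelihood for each component:
  π_A·L_A = 0.06 × 1.80593e-61 = 1.08356e-62
  π_B·L_B = 0.26 × 0.0131204 = 0.00341131
  π_C·L_C = 0.68 × 0.284671 = 0.193577
Normaliser: 1.08356e-62 + 0.00341131 + 0.193577 = 0.196988
Responsibility of Population B: 0.00341131 / 0.196988 ≈ 0.017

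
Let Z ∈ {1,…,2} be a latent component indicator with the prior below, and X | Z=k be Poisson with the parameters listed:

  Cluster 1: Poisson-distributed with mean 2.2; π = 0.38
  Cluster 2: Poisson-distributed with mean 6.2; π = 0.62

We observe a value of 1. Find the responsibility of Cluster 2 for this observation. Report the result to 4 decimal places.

The responsibility of component k is w_k f_k(x) divided by Σ_j w_j f_j(x).
Component likelihoods at x = 1:
  f_1 = e^(−2.2)·2.2^1/1! = 0.243767
  f_2 = e^(−6.2)·6.2^1/1! = 0.0125825
Prior × likelihood for each component:
  w_1·f_1 = 0.38 × 0.243767 = 0.0926314
  w_2·f_2 = 0.62 × 0.0125825 = 0.00780113
Marginal: 0.0926314 + 0.00780113 = 0.100433
P(Cluster 2 | 1) = 0.00780113 / 0.100433 ≈ 0.0777

0.0777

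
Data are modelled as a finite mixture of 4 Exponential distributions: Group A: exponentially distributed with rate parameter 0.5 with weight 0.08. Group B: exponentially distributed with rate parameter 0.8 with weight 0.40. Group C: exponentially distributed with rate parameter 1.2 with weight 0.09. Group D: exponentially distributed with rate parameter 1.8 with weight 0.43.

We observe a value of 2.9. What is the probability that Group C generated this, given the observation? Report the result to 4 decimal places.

P(component k | x) = w_k·f_k(x) / marginal(x), where marginal(x) = Σ_j w_j·f_j(x).
Exponential densities:
  L_A = 0.5·e^(−0.5·2.9) = 0.5·e^(−1.4500) = 0.117285
  L_B = 0.8·e^(−0.8·2.9) = 0.8·e^(−2.3200) = 0.0786189
  L_C = 1.2·e^(−1.2·2.9) = 1.2·e^(−3.4800) = 0.0369689
  L_D = 1.8·e^(−1.8·2.9) = 1.8·e^(−5.2200) = 0.00973319
Weight by the priors:
  w_A·L_A = 0.08 × 0.117285 = 0.00938281
  w_B·L_B = 0.40 × 0.0786189 = 0.0314475
  w_C·L_C = 0.09 × 0.0369689 = 0.0033272
  w_D·L_D = 0.43 × 0.00973319 = 0.00418527
Sum: 0.00938281 + 0.0314475 + 0.0033272 + 0.00418527 = 0.0483428
So the posterior for Group C is 0.0033272 / 0.0483428 ≈ 0.0688.

0.0688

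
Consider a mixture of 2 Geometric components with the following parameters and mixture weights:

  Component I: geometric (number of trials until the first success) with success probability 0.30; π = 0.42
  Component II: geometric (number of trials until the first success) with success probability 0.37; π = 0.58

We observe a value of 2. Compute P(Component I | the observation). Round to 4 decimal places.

The responsibility of component k is P(Z=k) f_k(x) divided by Σ_j P(Z=j) f_j(x).
Geometric probabilities:
  p_I = 0.30·(1−0.30)^1 = 0.30·0.7 = 0.21
  p_II = 0.37·(1−0.37)^1 = 0.37·0.63 = 0.2331
Weight by the priors:
  P(Z=I)·p_I = 0.42 × 0.21 = 0.0882
  P(Z=II)·p_II = 0.58 × 0.2331 = 0.135198
Sum: 0.0882 + 0.135198 = 0.223398
P(Component I | the observation) ≈ 0.3948

0.3948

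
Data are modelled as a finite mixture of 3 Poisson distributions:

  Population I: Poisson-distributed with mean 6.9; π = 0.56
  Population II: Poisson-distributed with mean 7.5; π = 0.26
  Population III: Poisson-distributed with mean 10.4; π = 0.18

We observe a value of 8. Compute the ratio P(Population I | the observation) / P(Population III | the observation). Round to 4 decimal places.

The posterior odds equal the prior odds times the likelihood ratio: (π_i/π_j)·(f_i(x)/f_j(x)).
Evaluate each component's likelihood at the observed value:
  f_I = 0.128422
  f_II = 0.137329
  f_III = 0.103296
Odds = (0.56/0.18) × (0.128422/0.103296) = 3.11111 × 1.24324 ≈ 3.8679

3.8679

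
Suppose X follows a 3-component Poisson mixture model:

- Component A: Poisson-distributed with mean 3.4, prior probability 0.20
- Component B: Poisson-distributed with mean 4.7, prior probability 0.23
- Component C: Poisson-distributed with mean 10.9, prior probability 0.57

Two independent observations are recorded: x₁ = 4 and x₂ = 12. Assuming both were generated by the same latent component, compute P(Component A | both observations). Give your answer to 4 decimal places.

0.0080

Posterior ∝ prior × likelihood, so P(k | x) ∝ π_k f_k(x); normalise over all components.
Since both observations come from the same component, the likelihood for component k is f_k(x₁)·f_k(x₂).
  L_A = [0.185825] × [0.000166268] = 3.08967e-05
  L_B = [0.184925] × [0.00220624] = 0.00040799
  L_C = [0.0108564] × [0.108385] = 0.00117667
Unnormalised posteriors:
  π_A·L_A = 0.20 × 3.08967e-05 = 6.17934e-06
  π_B·L_B = 0.23 × 0.00040799 = 9.38377e-05
  π_C·L_C = 0.57 × 0.00117667 = 0.000670704
Evidence: 6.17934e-06 + 9.38377e-05 + 0.000670704 = 0.000770721
Responsibility of Component A: 6.17934e-06 / 0.000770721 ≈ 0.0080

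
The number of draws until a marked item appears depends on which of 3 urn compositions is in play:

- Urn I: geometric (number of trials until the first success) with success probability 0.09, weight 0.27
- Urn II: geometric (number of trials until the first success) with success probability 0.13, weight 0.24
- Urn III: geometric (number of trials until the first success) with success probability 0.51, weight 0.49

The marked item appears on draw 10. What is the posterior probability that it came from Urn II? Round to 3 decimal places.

0.452

By Bayes' theorem, P(k | x) = w_k f_k(x) / Σ_j w_j f_j(x).
Component likelihoods at x = 10:
  f_I = 0.0385137
  f_II = 0.0371207
  f_III = 0.000830491
Prior × likelihood for each component:
  w_I·f_I = 0.27 × 0.0385137 = 0.0103987
  w_II·f_II = 0.24 × 0.0371207 = 0.00890898
  w_III·f_III = 0.49 × 0.000830491 = 0.000406941
Normaliser: 0.0103987 + 0.00890898 + 0.000406941 = 0.0197146
P(Urn II | data) ≈ 0.452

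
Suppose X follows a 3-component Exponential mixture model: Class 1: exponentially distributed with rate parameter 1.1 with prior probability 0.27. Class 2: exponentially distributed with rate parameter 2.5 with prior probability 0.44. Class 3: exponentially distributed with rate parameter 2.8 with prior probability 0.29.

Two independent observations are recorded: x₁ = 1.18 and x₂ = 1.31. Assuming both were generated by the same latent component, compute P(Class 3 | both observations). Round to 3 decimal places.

The responsibility of component k is π_k f_k(x) divided by Σ_j π_j f_j(x).
Since both observations come from the same component, the likelihood for component k is f_k(x₁)·f_k(x₂).
  L_1 = [1.1·e^(−1.1·1.18) = 1.1·e^(−1.2980) = 0.300385] × [0.26036] = 0.0782083
  L_2 = [2.5·e^(−2.5·1.18) = 2.5·e^(−2.9500) = 0.130849] × [0.0945422] = 0.0123708
  L_3 = [2.8·e^(−2.8·1.18) = 2.8·e^(−3.3040) = 0.102861] × [0.0714769] = 0.00735216
Unnormalised posteriors:
  π_1·L_1 = 0.27 × 0.0782083 = 0.0211162
  π_2·L_2 = 0.44 × 0.0123708 = 0.00544314
  π_3·L_3 = 0.29 × 0.00735216 = 0.00213213
Evidence: 0.0211162 + 0.00544314 + 0.00213213 = 0.0286915
So the posterior for Class 3 is 0.00213213 / 0.0286915 ≈ 0.074.

0.074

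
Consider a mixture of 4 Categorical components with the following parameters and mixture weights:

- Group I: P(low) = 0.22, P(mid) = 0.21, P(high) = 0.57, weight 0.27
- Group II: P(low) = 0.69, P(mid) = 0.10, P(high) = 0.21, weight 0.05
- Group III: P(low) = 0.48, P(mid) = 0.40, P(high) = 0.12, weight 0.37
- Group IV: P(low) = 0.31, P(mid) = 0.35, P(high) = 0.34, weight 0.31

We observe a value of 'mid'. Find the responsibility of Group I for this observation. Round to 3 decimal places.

0.178

Posterior ∝ prior × likelihood, so P(k | x) ∝ P(Z=k) f_k(x); normalise over all components.
Evaluate each component's likelihood at the observed value:
  p_I = 0.21
  p_II = 0.1
  p_III = 0.4
  p_IV = 0.35
Weight by the priors:
  P(Z=I)·p_I = 0.27 × 0.21 = 0.0567
  P(Z=II)·p_II = 0.05 × 0.1 = 0.005
  P(Z=III)·p_III = 0.37 × 0.4 = 0.148
  P(Z=IV)·p_IV = 0.31 × 0.35 = 0.1085
Marginal: 0.0567 + 0.005 + 0.148 + 0.1085 = 0.3182
P(Group I | data) = 0.0567 / 0.3182 ≈ 0.178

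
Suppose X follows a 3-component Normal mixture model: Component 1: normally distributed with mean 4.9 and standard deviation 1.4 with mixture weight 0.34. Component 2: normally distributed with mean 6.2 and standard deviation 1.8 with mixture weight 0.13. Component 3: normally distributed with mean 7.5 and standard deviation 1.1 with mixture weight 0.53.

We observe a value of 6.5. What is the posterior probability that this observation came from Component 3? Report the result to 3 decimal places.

P(component k | x) = w_k·f_k(x) / marginal(x), where marginal(x) = Σ_j w_j·f_j(x).
Normal densities:
  p_1 = (1/(1.4·√(2π)))·exp(−(6.5−4.9)²/(2·1.4²)) = 0.284959·exp(-0.65306) = 0.148307
  p_2 = (1/(1.8·√(2π)))·exp(−(6.5−6.2)²/(2·1.8²)) = 0.221635·exp(-0.01389) = 0.218578
  p_3 = (1/(1.1·√(2π)))·exp(−(6.5−7.5)²/(2·1.1²)) = 0.362675·exp(-0.41322) = 0.239915
Weight by the priors:
  w_1·p_1 = 0.34 × 0.148307 = 0.0504243
  w_2·p_2 = 0.13 × 0.218578 = 0.0284151
  w_3·p_3 = 0.53 × 0.239915 = 0.127155
Denominator: 0.0504243 + 0.0284151 + 0.127155 = 0.205994
So the posterior for Component 3 is 0.127155 / 0.205994 ≈ 0.617.

0.617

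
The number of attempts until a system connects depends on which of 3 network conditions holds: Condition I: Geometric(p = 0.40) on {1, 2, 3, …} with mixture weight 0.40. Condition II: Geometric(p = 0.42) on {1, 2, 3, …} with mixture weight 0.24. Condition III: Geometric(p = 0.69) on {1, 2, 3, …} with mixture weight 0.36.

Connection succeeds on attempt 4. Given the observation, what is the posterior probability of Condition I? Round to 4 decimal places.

The responsibility of component k is P(Z=k) f_k(x) divided by Σ_j P(Z=j) f_j(x).
Component likelihoods at x = 4:
  f_I = 0.0864
  f_II = 0.081947
  f_III = 0.0205558
Prior × likelihood for each component:
  P(Z=I)·f_I = 0.40 × 0.0864 = 0.03456
  P(Z=II)·f_II = 0.24 × 0.081947 = 0.0196673
  P(Z=III)·f_III = 0.36 × 0.0205558 = 0.00740008
Evidence: 0.03456 + 0.0196673 + 0.00740008 = 0.0616274
Responsibility of Condition I: 0.03456 / 0.0616274 ≈ 0.5608

0.5608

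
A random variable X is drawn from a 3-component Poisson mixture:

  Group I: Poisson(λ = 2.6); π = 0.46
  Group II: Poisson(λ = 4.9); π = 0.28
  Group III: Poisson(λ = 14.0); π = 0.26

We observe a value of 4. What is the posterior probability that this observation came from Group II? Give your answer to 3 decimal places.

By Bayes' theorem, P(k | x) = P(Z=k) f_k(x) / Σ_j P(Z=j) f_j(x).
Component likelihoods at x = 4:
  L_I = 0.141422
  L_II = 0.178867
  L_III = 0.001331
Multiply by the mixture weights:
  P(Z=I)·L_I = 0.46 × 0.141422 = 0.065054
  P(Z=II)·L_II = 0.28 × 0.178867 = 0.0500827
  P(Z=III)·L_III = 0.26 × 0.001331 = 0.00034606
Denominator: 0.065054 + 0.0500827 + 0.00034606 = 0.115483
Responsibility of Group II: 0.0500827 / 0.115483 ≈ 0.434

0.434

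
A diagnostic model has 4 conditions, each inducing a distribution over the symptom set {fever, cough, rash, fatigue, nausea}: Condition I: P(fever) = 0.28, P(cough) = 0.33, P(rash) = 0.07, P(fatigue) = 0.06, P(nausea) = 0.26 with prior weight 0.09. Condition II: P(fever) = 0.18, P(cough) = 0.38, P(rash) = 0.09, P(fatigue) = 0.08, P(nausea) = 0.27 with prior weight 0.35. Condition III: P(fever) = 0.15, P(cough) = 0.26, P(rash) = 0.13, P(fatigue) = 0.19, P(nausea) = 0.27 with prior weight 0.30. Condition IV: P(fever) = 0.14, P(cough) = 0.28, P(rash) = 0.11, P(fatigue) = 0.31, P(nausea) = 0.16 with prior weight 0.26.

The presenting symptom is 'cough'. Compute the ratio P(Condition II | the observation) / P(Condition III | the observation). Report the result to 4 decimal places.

Only the two components matter; the odds are (P(Z=i) f_i(x)) / (P(Z=j) f_j(x)).
Evaluate each component's likelihood at the observed value:
  L_I = P(cough | comp) = 0.33
  L_II = P(cough | comp) = 0.38
  L_III = P(cough | comp) = 0.26
  L_IV = P(cough | comp) = 0.28
0.133 / 0.078 ≈ 1.7051

1.7051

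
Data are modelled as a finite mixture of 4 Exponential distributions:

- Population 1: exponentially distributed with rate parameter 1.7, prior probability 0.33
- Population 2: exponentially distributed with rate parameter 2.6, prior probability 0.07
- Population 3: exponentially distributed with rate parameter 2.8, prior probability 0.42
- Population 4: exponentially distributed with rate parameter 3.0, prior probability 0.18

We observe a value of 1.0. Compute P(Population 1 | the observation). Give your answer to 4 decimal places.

The responsibility of component k is P(Z=k) f_k(x) divided by Σ_j P(Z=j) f_j(x).
Exponential densities:
  p_1 = 1.7·e^(−1.7·1.0) = 1.7·e^(−1.7000) = 0.310562
  p_2 = 2.6·e^(−2.6·1.0) = 2.6·e^(−2.6000) = 0.193111
  p_3 = 2.8·e^(−2.8·1.0) = 2.8·e^(−2.8000) = 0.170268
  p_4 = 3.0·e^(−3.0·1.0) = 3.0·e^(−3.0000) = 0.149361
Prior × likelihood for each component:
  P(Z=1)·p_1 = 0.33 × 0.310562 = 0.102485
  P(Z=2)·p_2 = 0.07 × 0.193111 = 0.0135178
  P(Z=3)·p_3 = 0.42 × 0.170268 = 0.0715126
  P(Z=4)·p_4 = 0.18 × 0.149361 = 0.026885
Normaliser: 0.102485 + 0.0135178 + 0.0715126 + 0.026885 = 0.214401
So the posterior for Population 1 is 0.102485 / 0.214401 ≈ 0.4780.

0.4780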